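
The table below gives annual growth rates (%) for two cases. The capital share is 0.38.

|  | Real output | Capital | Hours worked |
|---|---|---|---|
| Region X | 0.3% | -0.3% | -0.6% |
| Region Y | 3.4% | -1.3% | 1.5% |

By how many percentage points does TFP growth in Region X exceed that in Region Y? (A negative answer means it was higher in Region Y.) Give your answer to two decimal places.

Labor's share = 1 − 0.38 = 0.62.
Region X: TFP = 0.3 + 0.114 + 0.372 = 0.786%.
Region Y: TFP = 3.4 + 0.494 − 0.93 = 2.964%.
Difference = 0.786 − (2.964) = -2.178 pp.

-2.18 percentage points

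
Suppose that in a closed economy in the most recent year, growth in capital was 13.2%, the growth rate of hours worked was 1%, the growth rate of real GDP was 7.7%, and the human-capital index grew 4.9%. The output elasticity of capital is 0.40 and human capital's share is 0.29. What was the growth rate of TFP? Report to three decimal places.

Labor's share = 1 − 0.4 − 0.29 = 0.31.
Capital: 0.4 × 13.2 = 5.28 pp.
The human-capital index: 0.29 × 4.9 = 1.421 pp.
Hours worked: 0.31 × 1 = 0.31 pp.
TFP growth = 7.7 − 7.011 = 0.689%.

TFP grew 0.689%.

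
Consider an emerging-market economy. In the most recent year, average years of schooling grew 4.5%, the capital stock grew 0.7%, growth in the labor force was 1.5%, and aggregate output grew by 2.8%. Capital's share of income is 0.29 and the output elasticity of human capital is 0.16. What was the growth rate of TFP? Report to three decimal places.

Labor's share = 1 − 0.29 − 0.16 = 0.55.
The capital stock: 0.29 × 0.7 = 0.203 pp.
Average years of schooling: 0.16 × 4.5 = 0.72 pp.
The labor force: 0.55 × 1.5 = 0.825 pp.
TFP growth = 2.8 − 1.748 = 1.052%.

1.052%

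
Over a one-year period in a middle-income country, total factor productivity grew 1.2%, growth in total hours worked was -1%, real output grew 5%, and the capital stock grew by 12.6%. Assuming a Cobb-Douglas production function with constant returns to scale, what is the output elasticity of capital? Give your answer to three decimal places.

gY = gA + α·gK + (1−α)·gL, so gY − gA − gL = α(gK − gL).
5 − 1.2 + 1 = α × (12.6 − (-1)).
4.8 = 13.6 α, so α = 0.35294.

α = 0.353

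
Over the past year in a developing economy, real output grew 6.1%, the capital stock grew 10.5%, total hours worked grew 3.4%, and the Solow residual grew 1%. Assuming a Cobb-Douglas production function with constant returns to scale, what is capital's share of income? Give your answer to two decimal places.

0.24

gY = gA + α·gK + (1−α)·gL, so gY − gA − gL = α(gK − gL).
6.1 − 1 − 3.4 = α × (10.5 − 3.4).
1.7 = 7.1 α, so α = 0.2394.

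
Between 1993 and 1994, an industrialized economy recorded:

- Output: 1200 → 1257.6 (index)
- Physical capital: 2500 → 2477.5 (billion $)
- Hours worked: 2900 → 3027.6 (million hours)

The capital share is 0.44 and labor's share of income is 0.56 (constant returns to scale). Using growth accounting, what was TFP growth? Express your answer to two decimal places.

Output growth = (1257.6 − 1200) / 1200 = 4.8%.
Physical capital growth = (2477.5 − 2500) / 2500 = -0.9%.
Hours worked growth = (3027.6 − 2900) / 2900 = 4.4%.
Labor's share = 1 − 0.44 = 0.56.
Physical capital: 0.44 × (-0.9) = -0.396 pp.
Hours worked: 0.56 × 4.4 = 2.464 pp.
TFP growth = 4.8 − 2.068 = 2.732%.

2.73%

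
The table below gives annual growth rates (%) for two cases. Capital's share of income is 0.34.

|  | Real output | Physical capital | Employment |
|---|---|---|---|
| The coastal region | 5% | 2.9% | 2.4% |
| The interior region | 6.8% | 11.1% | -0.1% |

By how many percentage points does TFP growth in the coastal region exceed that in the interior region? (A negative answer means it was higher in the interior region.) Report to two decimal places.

-0.66 percentage points

Labor's share = 1 − 0.34 = 0.66.
The coastal region: TFP = 5 − 0.986 − 1.584 = 2.43%.
The interior region: TFP = 6.8 − 3.774 + 0.066 = 3.092%.
Difference = 2.43 − (3.092) = -0.662 pp.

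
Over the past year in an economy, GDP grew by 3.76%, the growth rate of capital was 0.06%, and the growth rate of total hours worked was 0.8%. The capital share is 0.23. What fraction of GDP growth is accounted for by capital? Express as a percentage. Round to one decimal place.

Capital accounted for 0.4% of growth.

Capital contributed 0.23 × 0.06 = 0.0138 pp.
Share of growth = 0.0138 / 3.76 × 100 = 0.367%.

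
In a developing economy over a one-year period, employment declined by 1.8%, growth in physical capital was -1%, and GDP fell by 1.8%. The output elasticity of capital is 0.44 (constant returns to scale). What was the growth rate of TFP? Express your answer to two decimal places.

-0.35%

Labor's share = 1 − 0.44 = 0.56.
Physical capital: 0.44 × (-1) = -0.44 pp.
Employment: 0.56 × (-1.8) = -1.008 pp.
TFP growth = -1.8 + 1.448 = -0.352%.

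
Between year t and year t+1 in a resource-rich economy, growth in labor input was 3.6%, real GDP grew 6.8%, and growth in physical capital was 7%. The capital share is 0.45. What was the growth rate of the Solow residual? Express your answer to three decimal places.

Labor's share = 1 − 0.45 = 0.55.
Physical capital: 0.45 × 7 = 3.15 pp.
Labor input: 0.55 × 3.6 = 1.98 pp.
TFP growth = 6.8 − 5.13 = 1.67%.

The Solow residual growth was 1.670%.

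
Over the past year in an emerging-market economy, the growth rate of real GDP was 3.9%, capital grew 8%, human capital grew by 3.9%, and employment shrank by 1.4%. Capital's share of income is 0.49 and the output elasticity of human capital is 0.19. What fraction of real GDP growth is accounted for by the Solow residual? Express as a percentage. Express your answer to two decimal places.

-8.03%

Labor's share = 1 − 0.49 − 0.19 = 0.32.
Capital: 0.49 × 8 = 3.92 pp.
Human capital: 0.19 × 3.9 = 0.741 pp.
Employment: 0.32 × (-1.4) = -0.448 pp.
TFP growth = 3.9 − 4.213 = -0.313%.
TFP share of growth = -0.313 / 3.9 × 100 = -8.0256%.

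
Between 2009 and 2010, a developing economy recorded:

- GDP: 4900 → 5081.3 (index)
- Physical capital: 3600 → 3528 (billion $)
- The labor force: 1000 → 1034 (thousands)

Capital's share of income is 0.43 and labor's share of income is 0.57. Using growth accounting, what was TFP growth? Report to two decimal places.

GDP growth = (5081.3 − 4900) / 4900 = 3.7%.
Physical capital growth = (3528 − 3600) / 3600 = -2%.
The labor force growth = (1034 − 1000) / 1000 = 3.4%.
Labor's share = 1 − 0.43 = 0.57.
Physical capital: 0.43 × (-2) = -0.86 pp.
The labor force: 0.57 × 3.4 = 1.938 pp.
TFP growth = 3.7 − 1.078 = 2.622%.

2.62%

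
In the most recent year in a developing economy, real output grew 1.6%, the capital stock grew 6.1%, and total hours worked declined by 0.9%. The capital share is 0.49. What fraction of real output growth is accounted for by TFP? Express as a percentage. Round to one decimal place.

TFP accounted for -58.1% of growth.

Labor's share = 1 − 0.49 = 0.51.
The capital stock: 0.49 × 6.1 = 2.989 pp.
Total hours worked: 0.51 × (-0.9) = -0.459 pp.
TFP growth = 1.6 − 2.53 = -0.93%.
TFP share of growth = -0.93 / 1.6 × 100 = -58.125%.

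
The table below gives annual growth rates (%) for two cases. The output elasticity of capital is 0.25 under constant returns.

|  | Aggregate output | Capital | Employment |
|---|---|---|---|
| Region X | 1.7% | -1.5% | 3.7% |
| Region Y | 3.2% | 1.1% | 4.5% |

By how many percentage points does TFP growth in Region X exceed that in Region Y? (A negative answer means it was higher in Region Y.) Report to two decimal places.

Labor's share = 1 − 0.25 = 0.75.
Region X: TFP = 1.7 + 0.375 − 2.775 = -0.7%.
Region Y: TFP = 3.2 − 0.275 − 3.375 = -0.45%.
Difference = -0.7 − (-0.45) = -0.25 pp.

-0.25 percentage points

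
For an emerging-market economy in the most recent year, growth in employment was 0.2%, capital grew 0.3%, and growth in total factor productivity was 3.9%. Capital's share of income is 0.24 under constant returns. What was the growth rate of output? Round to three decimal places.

Output grew 4.124%.

Labor's share = 1 − 0.24 = 0.76.
Capital: 0.24 × 0.3 = 0.072 pp.
Employment: 0.76 × 0.2 = 0.152 pp.
Output growth = 3.9 + 0.224 = 4.124%.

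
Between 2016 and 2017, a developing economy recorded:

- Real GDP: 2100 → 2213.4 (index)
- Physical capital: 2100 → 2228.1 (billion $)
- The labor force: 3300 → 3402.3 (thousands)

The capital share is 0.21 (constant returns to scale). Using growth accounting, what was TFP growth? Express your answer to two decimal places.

TFP grew 1.67%.

Real GDP growth = (2213.4 − 2100) / 2100 = 5.4%.
Physical capital growth = (2228.1 − 2100) / 2100 = 6.1%.
The labor force growth = (3402.3 − 3300) / 3300 = 3.1%.
Labor's share = 1 − 0.21 = 0.79.
Physical capital: 0.21 × 6.1 = 1.281 pp.
The labor force: 0.79 × 3.1 = 2.449 pp.
TFP growth = 5.4 − 3.73 = 1.67%.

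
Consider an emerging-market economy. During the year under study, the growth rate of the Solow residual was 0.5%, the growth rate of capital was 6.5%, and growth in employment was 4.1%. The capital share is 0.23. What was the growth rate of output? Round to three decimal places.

Output grew 5.152%.

Labor's share = 1 − 0.23 = 0.77.
Capital: 0.23 × 6.5 = 1.495 pp.
Employment: 0.77 × 4.1 = 3.157 pp.
Output growth = 0.5 + 4.652 = 5.152%.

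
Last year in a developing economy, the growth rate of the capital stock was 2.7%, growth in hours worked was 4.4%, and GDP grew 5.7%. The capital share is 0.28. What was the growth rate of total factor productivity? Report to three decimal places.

Labor's share = 1 − 0.28 = 0.72.
The capital stock: 0.28 × 2.7 = 0.756 pp.
Hours worked: 0.72 × 4.4 = 3.168 pp.
TFP growth = 5.7 − 3.924 = 1.776%.

Total factor productivity growth was 1.776%.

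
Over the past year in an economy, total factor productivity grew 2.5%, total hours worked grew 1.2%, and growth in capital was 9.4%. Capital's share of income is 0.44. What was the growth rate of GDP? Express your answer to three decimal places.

7.308%

Labor's share = 1 − 0.44 = 0.56.
Capital: 0.44 × 9.4 = 4.136 pp.
Total hours worked: 0.56 × 1.2 = 0.672 pp.
Output growth = 2.5 + 4.808 = 7.308%.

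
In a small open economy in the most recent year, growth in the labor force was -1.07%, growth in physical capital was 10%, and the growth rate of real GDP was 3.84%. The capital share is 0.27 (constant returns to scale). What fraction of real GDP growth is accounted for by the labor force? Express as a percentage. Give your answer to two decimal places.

The labor force accounted for -20.34% of growth.

Labor's share = 1 − 0.27 = 0.73.
The labor force contributed 0.73 × (-1.07) = -0.7811 pp.
Share of growth = -0.7811 / 3.84 × 100 = -20.3411%.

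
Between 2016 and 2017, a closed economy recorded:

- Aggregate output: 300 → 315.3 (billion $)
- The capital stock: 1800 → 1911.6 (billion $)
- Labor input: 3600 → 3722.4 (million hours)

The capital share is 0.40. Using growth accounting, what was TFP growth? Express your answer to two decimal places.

Aggregate output growth = (315.3 − 300) / 300 = 5.1%.
The capital stock growth = (1911.6 − 1800) / 1800 = 6.2%.
Labor input growth = (3722.4 − 3600) / 3600 = 3.4%.
Labor's share = 1 − 0.4 = 0.6.
The capital stock: 0.4 × 6.2 = 2.48 pp.
Labor input: 0.6 × 3.4 = 2.04 pp.
TFP growth = 5.1 − 4.52 = 0.58%.

0.58%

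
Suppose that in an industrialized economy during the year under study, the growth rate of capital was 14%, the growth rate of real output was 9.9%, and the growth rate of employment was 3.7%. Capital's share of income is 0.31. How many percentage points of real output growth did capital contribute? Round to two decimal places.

4.34 percentage points

Contribution = share × growth = 0.31 × 14 = 4.34 pp.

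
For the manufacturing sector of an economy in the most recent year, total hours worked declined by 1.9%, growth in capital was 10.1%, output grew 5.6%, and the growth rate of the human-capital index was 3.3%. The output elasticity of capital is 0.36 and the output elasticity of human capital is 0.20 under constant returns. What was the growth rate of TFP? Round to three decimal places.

TFP grew 2.140%.

Labor's share = 1 − 0.36 − 0.2 = 0.44.
Capital: 0.36 × 10.1 = 3.636 pp.
The human-capital index: 0.2 × 3.3 = 0.66 pp.
Total hours worked: 0.44 × (-1.9) = -0.836 pp.
TFP growth = 5.6 − 3.46 = 2.14%.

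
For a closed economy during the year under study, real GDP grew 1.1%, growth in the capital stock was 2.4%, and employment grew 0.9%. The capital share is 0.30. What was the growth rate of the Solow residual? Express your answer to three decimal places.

-0.250%

Labor's share = 1 − 0.3 = 0.7.
The capital stock: 0.3 × 2.4 = 0.72 pp.
Employment: 0.7 × 0.9 = 0.63 pp.
TFP growth = 1.1 − 1.35 = -0.25%.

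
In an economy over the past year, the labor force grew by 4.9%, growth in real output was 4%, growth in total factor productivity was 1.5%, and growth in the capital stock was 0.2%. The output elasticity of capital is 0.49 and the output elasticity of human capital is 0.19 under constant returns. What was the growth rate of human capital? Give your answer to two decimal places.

Human capital grew 4.39%.

Labor's share = 1 − 0.49 − 0.19 = 0.32.
gY = gA + 0.49×0.2 + 0.32×4.9 + 0.19×g.
0.19×g = 4 − 1.5 − 1.666 = 0.834.
g = 0.834 / 0.19 = 4.3895%.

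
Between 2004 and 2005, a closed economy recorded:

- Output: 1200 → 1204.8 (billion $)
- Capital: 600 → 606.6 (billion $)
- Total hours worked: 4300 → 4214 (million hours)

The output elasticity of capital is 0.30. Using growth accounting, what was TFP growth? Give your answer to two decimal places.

1.47%

Output growth = (1204.8 − 1200) / 1200 = 0.4%.
Capital growth = (606.6 − 600) / 600 = 1.1%.
Total hours worked growth = (4214 − 4300) / 4300 = -2%.
Labor's share = 1 − 0.3 = 0.7.
Capital: 0.3 × 1.1 = 0.33 pp.
Total hours worked: 0.7 × (-2) = -1.4 pp.
TFP growth = 0.4 + 1.07 = 1.47%.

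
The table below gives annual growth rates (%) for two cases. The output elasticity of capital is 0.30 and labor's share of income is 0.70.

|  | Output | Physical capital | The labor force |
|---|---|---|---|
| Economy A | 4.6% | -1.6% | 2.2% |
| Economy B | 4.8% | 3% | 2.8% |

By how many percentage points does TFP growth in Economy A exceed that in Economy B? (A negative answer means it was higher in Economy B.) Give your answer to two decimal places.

Labor's share = 1 − 0.3 = 0.7.
Economy A: TFP = 4.6 + 0.48 − 1.54 = 3.54%.
Economy B: TFP = 4.8 − 0.9 − 1.96 = 1.94%.
Difference = 3.54 − (1.94) = 1.6 pp.

1.60 percentage points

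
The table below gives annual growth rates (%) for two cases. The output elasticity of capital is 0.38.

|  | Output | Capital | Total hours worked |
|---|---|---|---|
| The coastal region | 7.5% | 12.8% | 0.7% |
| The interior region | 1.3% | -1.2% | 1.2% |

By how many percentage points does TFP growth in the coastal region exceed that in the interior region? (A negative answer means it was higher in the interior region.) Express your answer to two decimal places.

1.19 percentage points

Labor's share = 1 − 0.38 = 0.62.
The coastal region: TFP = 7.5 − 4.864 − 0.434 = 2.202%.
The interior region: TFP = 1.3 + 0.456 − 0.744 = 1.012%.
Difference = 2.202 − (1.012) = 1.19 pp.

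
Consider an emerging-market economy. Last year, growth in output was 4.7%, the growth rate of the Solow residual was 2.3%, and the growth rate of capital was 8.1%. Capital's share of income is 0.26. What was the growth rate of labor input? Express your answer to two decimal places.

0.40%

Labor's share = 1 − 0.26 = 0.74.
gY = gA + 0.26×8.1 + 0.74×g.
0.74×g = 4.7 − 2.3 − 2.106 = 0.294.
g = 0.294 / 0.74 = 0.3973%.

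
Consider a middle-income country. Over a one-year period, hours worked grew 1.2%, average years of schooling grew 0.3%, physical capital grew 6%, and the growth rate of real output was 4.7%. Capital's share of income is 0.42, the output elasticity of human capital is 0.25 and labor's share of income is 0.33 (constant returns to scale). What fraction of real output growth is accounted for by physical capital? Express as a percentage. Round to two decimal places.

Physical capital contributed 0.42 × 6 = 2.52 pp.
Share of growth = 2.52 / 4.7 × 100 = 53.617%.

53.62%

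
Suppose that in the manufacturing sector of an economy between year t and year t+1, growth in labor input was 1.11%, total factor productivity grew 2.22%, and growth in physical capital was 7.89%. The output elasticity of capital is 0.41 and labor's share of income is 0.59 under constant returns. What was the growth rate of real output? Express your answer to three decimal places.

Labor's share = 1 − 0.41 = 0.59.
Physical capital: 0.41 × 7.89 = 3.2349 pp.
Labor input: 0.59 × 1.11 = 0.6549 pp.
Output growth = 2.22 + 3.8898 = 6.1098%.

6.110%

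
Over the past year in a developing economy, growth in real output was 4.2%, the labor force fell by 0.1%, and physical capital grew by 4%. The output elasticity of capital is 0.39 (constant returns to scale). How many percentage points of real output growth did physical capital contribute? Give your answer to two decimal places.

1.56

Contribution = share × growth = 0.39 × 4 = 1.56 pp.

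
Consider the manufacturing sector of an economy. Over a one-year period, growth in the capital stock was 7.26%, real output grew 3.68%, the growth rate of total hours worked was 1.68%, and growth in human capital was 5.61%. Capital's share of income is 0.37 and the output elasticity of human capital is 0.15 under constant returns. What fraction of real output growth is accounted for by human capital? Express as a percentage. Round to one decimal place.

Human capital contributed 0.15 × 5.61 = 0.8415 pp.
Share of growth = 0.8415 / 3.68 × 100 = 22.867%.

22.9%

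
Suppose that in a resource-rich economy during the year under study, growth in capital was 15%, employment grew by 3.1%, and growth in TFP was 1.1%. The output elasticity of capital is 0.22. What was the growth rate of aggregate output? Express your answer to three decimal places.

Labor's share = 1 − 0.22 = 0.78.
Capital: 0.22 × 15 = 3.3 pp.
Employment: 0.78 × 3.1 = 2.418 pp.
Output growth = 1.1 + 5.718 = 6.818%.

Aggregate output grew 6.818%.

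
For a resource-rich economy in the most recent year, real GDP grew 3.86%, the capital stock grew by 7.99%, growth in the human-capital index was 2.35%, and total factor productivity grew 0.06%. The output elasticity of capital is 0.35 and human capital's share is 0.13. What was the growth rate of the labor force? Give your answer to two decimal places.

The labor force grew 1.34%.

Labor's share = 1 − 0.35 − 0.13 = 0.52.
gY = gA + 0.35×7.99 + 0.13×2.35 + 0.52×g.
0.52×g = 3.86 − 0.06 − 3.102 = 0.698.
g = 0.698 / 0.52 = 1.3423%.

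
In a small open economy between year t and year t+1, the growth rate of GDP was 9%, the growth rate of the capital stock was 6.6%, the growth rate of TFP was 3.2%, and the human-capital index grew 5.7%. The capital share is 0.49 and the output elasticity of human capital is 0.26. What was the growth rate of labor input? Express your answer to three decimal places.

Labor input growth was 4.336%.

Labor's share = 1 − 0.49 − 0.26 = 0.25.
gY = gA + 0.49×6.6 + 0.26×5.7 + 0.25×g.
0.25×g = 9 − 3.2 − 4.716 = 1.084.
g = 1.084 / 0.25 = 4.336%.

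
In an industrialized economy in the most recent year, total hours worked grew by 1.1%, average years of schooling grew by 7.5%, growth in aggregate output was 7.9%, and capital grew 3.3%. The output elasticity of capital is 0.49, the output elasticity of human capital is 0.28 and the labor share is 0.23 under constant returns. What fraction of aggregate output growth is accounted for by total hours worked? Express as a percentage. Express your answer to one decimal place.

3.2%

Labor's share = 1 − 0.49 − 0.28 = 0.23.
Total hours worked contributed 0.23 × 1.1 = 0.253 pp.
Share of growth = 0.253 / 7.9 × 100 = 3.203%.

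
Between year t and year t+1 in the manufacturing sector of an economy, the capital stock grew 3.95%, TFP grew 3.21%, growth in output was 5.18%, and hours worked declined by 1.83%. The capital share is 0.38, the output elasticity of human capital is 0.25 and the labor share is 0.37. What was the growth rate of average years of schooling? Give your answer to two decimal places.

4.58%

Labor's share = 1 − 0.38 − 0.25 = 0.37.
gY = gA + 0.38×3.95 + 0.37×(-1.83) + 0.25×g.
0.25×g = 5.18 − 3.21 − 0.8239 = 1.1461.
g = 1.1461 / 0.25 = 4.5844%.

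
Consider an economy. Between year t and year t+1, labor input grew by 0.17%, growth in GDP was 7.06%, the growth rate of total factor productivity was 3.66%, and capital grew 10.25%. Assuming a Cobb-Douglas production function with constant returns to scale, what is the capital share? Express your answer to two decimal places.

gY = gA + α·gK + (1−α)·gL, so gY − gA − gL = α(gK − gL).
7.06 − 3.66 − 0.17 = α × (10.25 − 0.17).
3.23 = 10.08 α, so α = 0.3204.

0.32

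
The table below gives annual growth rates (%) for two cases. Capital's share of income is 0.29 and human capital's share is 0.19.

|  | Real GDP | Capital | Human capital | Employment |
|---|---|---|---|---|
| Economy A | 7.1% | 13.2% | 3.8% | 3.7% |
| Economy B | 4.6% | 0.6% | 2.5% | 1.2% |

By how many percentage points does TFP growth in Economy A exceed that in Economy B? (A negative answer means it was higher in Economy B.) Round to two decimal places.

Labor's share = 1 − 0.29 − 0.19 = 0.52.
Economy A: TFP = 7.1 − 3.828 − 0.722 − 1.924 = 0.626%.
Economy B: TFP = 4.6 − 0.174 − 0.475 − 0.624 = 3.327%.
Difference = 0.626 − (3.327) = -2.701 pp.

-2.70 percentage points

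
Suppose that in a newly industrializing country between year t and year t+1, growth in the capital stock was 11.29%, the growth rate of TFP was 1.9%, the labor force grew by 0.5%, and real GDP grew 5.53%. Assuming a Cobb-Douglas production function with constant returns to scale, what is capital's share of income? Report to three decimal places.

α = 0.290

gY = gA + α·gK + (1−α)·gL, so gY − gA − gL = α(gK − gL).
5.53 − 1.9 − 0.5 = α × (11.29 − 0.5).
3.13 = 10.79 α, so α = 0.29008.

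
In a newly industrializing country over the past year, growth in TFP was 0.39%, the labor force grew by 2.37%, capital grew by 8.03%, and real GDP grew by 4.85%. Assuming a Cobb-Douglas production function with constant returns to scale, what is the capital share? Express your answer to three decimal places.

gY = gA + α·gK + (1−α)·gL, so gY − gA − gL = α(gK − gL).
4.85 − 0.39 − 2.37 = α × (8.03 − 2.37).
2.09 = 5.66 α, so α = 0.36926.

0.369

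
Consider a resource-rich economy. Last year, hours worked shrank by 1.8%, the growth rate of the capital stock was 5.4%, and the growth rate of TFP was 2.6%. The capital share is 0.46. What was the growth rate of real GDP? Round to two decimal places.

Labor's share = 1 − 0.46 = 0.54.
The capital stock: 0.46 × 5.4 = 2.484 pp.
Hours worked: 0.54 × (-1.8) = -0.972 pp.
Output growth = 2.6 + 1.512 = 4.112%.

Real GDP growth was 4.11%.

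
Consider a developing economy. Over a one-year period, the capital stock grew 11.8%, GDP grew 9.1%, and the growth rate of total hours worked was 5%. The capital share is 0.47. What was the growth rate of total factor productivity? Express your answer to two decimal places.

Labor's share = 1 − 0.47 = 0.53.
The capital stock: 0.47 × 11.8 = 5.546 pp.
Total hours worked: 0.53 × 5 = 2.65 pp.
TFP growth = 9.1 − 8.196 = 0.904%.

0.90%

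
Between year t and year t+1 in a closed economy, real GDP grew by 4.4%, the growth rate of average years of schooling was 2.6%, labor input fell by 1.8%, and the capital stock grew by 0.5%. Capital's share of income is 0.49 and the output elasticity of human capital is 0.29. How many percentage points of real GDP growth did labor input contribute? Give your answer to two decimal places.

Labor's share = 1 − 0.49 − 0.29 = 0.22.
Contribution = share × growth = 0.22 × (-1.8) = -0.396 pp.

-0.40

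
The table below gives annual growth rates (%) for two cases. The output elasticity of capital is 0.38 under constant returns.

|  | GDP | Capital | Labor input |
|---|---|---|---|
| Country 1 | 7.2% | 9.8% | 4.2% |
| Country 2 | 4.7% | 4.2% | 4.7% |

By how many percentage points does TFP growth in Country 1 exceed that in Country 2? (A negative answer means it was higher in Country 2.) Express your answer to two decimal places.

0.68 percentage points

Labor's share = 1 − 0.38 = 0.62.
Country 1: TFP = 7.2 − 3.724 − 2.604 = 0.872%.
Country 2: TFP = 4.7 − 1.596 − 2.914 = 0.19%.
Difference = 0.872 − (0.19) = 0.682 pp.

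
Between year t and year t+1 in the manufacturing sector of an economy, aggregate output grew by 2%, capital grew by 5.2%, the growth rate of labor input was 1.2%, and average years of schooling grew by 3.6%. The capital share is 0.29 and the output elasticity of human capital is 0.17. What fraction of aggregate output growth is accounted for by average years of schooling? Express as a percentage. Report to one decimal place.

Average years of schooling accounted for 30.6% of growth.

Average years of schooling contributed 0.17 × 3.6 = 0.612 pp.
Share of growth = 0.612 / 2 × 100 = 30.6%.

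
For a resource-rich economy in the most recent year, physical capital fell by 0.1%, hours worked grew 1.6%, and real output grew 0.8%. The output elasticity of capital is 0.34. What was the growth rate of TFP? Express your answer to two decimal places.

-0.22%

Labor's share = 1 − 0.34 = 0.66.
Physical capital: 0.34 × (-0.1) = -0.034 pp.
Hours worked: 0.66 × 1.6 = 1.056 pp.
TFP growth = 0.8 − 1.022 = -0.222%.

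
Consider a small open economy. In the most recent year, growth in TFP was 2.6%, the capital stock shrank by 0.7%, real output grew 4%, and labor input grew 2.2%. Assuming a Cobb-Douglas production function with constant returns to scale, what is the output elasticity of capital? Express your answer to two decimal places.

gY = gA + α·gK + (1−α)·gL, so gY − gA − gL = α(gK − gL).
4 − 2.6 − 2.2 = α × (-0.7 − 2.2).
-0.8 = -2.9 α, so α = 0.2759.

α = 0.28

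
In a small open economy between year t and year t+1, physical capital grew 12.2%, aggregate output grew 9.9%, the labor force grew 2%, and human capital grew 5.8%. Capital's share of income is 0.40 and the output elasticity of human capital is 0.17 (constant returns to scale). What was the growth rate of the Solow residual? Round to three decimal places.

Labor's share = 1 − 0.4 − 0.17 = 0.43.
Physical capital: 0.4 × 12.2 = 4.88 pp.
Human capital: 0.17 × 5.8 = 0.986 pp.
The labor force: 0.43 × 2 = 0.86 pp.
TFP growth = 9.9 − 6.726 = 3.174%.

3.174%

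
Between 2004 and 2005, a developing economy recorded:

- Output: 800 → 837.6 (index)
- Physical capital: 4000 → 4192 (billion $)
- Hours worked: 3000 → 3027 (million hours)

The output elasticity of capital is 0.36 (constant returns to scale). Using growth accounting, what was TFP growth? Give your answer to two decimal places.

2.40%

Output growth = (837.6 − 800) / 800 = 4.7%.
Physical capital growth = (4192 − 4000) / 4000 = 4.8%.
Hours worked growth = (3027 − 3000) / 3000 = 0.9%.
Labor's share = 1 − 0.36 = 0.64.
Physical capital: 0.36 × 4.8 = 1.728 pp.
Hours worked: 0.64 × 0.9 = 0.576 pp.
TFP growth = 4.7 − 2.304 = 2.396%.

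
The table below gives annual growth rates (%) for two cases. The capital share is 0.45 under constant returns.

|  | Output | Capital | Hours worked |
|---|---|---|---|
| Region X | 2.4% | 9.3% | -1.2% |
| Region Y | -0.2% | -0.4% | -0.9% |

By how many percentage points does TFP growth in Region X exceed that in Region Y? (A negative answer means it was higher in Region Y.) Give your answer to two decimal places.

Labor's share = 1 − 0.45 = 0.55.
Region X: TFP = 2.4 − 4.185 + 0.66 = -1.125%.
Region Y: TFP = -0.2 + 0.18 + 0.495 = 0.475%.
Difference = -1.125 − (0.475) = -1.6 pp.

-1.60 percentage points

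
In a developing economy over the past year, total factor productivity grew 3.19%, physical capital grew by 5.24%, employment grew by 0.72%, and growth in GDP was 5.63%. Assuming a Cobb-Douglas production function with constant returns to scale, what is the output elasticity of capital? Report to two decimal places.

gY = gA + α·gK + (1−α)·gL, so gY − gA − gL = α(gK − gL).
5.63 − 3.19 − 0.72 = α × (5.24 − 0.72).
1.72 = 4.52 α, so α = 0.3805.

The output elasticity of capital is 0.38.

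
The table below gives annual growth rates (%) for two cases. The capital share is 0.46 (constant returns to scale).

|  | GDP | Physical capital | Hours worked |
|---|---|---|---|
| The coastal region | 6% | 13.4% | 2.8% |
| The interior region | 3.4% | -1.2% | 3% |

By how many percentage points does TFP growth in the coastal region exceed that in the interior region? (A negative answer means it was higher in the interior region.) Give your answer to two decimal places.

Labor's share = 1 − 0.46 = 0.54.
The coastal region: TFP = 6 − 6.164 − 1.512 = -1.676%.
The interior region: TFP = 3.4 + 0.552 − 1.62 = 2.332%.
Difference = -1.676 − (2.332) = -4.008 pp.

-4.01 percentage points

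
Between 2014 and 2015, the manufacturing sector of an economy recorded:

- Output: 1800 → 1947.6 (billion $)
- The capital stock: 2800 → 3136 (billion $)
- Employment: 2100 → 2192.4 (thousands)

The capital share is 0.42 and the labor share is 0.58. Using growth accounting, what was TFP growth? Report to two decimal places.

TFP growth was 0.61%.

Output growth = (1947.6 − 1800) / 1800 = 8.2%.
The capital stock growth = (3136 − 2800) / 2800 = 12%.
Employment growth = (2192.4 − 2100) / 2100 = 4.4%.
Labor's share = 1 − 0.42 = 0.58.
The capital stock: 0.42 × 12 = 5.04 pp.
Employment: 0.58 × 4.4 = 2.552 pp.
TFP growth = 8.2 − 7.592 = 0.608%.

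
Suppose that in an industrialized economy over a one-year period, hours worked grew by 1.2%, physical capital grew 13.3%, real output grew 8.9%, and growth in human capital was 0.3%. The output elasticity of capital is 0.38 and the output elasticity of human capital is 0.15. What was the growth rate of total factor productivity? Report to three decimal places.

Labor's share = 1 − 0.38 − 0.15 = 0.47.
Physical capital: 0.38 × 13.3 = 5.054 pp.
Human capital: 0.15 × 0.3 = 0.045 pp.
Hours worked: 0.47 × 1.2 = 0.564 pp.
TFP growth = 8.9 − 5.663 = 3.237%.

3.237%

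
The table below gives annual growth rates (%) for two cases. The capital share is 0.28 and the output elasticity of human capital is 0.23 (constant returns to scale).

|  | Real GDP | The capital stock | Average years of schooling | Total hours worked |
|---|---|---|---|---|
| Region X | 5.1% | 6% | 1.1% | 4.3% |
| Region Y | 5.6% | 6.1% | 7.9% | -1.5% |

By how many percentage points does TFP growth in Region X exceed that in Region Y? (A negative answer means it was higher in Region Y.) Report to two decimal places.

Labor's share = 1 − 0.28 − 0.23 = 0.49.
Region X: TFP = 5.1 − 1.68 − 0.253 − 2.107 = 1.06%.
Region Y: TFP = 5.6 − 1.708 − 1.817 + 0.735 = 2.81%.
Difference = 1.06 − (2.81) = -1.75 pp.

-1.75 percentage points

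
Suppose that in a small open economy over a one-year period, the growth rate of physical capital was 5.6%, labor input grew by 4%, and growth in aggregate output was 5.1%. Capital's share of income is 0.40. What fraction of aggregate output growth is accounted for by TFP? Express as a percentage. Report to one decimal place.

Labor's share = 1 − 0.4 = 0.6.
Physical capital: 0.4 × 5.6 = 2.24 pp.
Labor input: 0.6 × 4 = 2.4 pp.
TFP growth = 5.1 − 4.64 = 0.46%.
TFP share of growth = 0.46 / 5.1 × 100 = 9.02%.

TFP accounted for 9.0% of growth.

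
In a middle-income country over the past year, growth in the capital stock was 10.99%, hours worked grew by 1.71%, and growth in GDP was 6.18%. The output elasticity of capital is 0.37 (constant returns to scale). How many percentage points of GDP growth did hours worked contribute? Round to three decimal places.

Labor's share = 1 − 0.37 = 0.63.
Contribution = share × growth = 0.63 × 1.71 = 1.0773 pp.

1.077 percentage points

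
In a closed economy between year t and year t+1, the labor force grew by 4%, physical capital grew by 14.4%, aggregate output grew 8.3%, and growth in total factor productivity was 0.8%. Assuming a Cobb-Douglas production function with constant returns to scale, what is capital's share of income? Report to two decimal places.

gY = gA + α·gK + (1−α)·gL, so gY − gA − gL = α(gK − gL).
8.3 − 0.8 − 4 = α × (14.4 − 4).
3.5 = 10.4 α, so α = 0.3365.

Capital's share of income is 0.34.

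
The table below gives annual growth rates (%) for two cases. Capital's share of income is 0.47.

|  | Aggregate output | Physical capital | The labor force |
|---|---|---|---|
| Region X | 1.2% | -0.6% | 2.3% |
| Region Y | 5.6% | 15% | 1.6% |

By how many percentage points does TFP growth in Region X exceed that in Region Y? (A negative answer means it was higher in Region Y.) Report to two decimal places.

Labor's share = 1 − 0.47 = 0.53.
Region X: TFP = 1.2 + 0.282 − 1.219 = 0.263%.
Region Y: TFP = 5.6 − 7.05 − 0.848 = -2.298%.
Difference = 0.263 − (-2.298) = 2.561 pp.

2.56 percentage points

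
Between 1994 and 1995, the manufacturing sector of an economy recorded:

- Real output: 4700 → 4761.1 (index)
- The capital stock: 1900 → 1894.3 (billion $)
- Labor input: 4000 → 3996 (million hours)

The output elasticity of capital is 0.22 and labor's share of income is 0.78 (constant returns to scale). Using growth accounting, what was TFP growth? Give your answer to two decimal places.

Real output growth = (4761.1 − 4700) / 4700 = 1.3%.
The capital stock growth = (1894.3 − 1900) / 1900 = -0.3%.
Labor input growth = (3996 − 4000) / 4000 = -0.1%.
Labor's share = 1 − 0.22 = 0.78.
The capital stock: 0.22 × (-0.3) = -0.066 pp.
Labor input: 0.78 × (-0.1) = -0.078 pp.
TFP growth = 1.3 + 0.144 = 1.444%.

1.44%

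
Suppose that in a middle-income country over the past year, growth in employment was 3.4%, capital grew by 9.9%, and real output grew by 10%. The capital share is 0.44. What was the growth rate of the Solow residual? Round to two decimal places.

The Solow residual grew 3.74%.

Labor's share = 1 − 0.44 = 0.56.
Capital: 0.44 × 9.9 = 4.356 pp.
Employment: 0.56 × 3.4 = 1.904 pp.
TFP growth = 10 − 6.26 = 3.74%.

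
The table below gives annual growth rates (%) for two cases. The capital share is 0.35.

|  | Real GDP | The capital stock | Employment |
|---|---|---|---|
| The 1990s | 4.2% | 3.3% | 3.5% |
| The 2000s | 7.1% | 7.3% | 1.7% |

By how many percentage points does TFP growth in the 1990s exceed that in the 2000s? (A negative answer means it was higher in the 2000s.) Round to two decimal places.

-2.67 percentage points

Labor's share = 1 − 0.35 = 0.65.
The 1990s: TFP = 4.2 − 1.155 − 2.275 = 0.77%.
The 2000s: TFP = 7.1 − 2.555 − 1.105 = 3.44%.
Difference = 0.77 − (3.44) = -2.67 pp.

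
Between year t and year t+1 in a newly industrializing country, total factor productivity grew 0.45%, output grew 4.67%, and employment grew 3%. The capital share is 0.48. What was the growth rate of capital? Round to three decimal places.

Labor's share = 1 − 0.48 = 0.52.
gY = gA + 0.52×3 + 0.48×g.
0.48×g = 4.67 − 0.45 − 1.56 = 2.66.
g = 2.66 / 0.48 = 5.54167%.

5.542%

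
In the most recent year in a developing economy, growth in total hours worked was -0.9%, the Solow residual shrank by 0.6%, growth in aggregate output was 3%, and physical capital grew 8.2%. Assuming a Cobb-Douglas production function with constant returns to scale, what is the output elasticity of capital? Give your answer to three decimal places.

gY = gA + α·gK + (1−α)·gL, so gY − gA − gL = α(gK − gL).
3 + 0.6 + 0.9 = α × (8.2 − (-0.9)).
4.5 = 9.1 α, so α = 0.49451.

The output elasticity of capital is 0.495.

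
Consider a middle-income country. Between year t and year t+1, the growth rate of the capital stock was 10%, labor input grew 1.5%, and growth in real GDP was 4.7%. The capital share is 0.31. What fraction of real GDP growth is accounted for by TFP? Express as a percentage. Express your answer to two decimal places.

Labor's share = 1 − 0.31 = 0.69.
The capital stock: 0.31 × 10 = 3.1 pp.
Labor input: 0.69 × 1.5 = 1.035 pp.
TFP growth = 4.7 − 4.135 = 0.565%.
TFP share of growth = 0.565 / 4.7 × 100 = 12.0213%.

12.02%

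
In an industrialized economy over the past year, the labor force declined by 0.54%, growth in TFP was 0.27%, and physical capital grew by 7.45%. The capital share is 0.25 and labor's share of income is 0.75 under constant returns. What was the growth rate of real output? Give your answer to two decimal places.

1.73%

Labor's share = 1 − 0.25 = 0.75.
Physical capital: 0.25 × 7.45 = 1.8625 pp.
The labor force: 0.75 × (-0.54) = -0.405 pp.
Output growth = 0.27 + 1.4575 = 1.7275%.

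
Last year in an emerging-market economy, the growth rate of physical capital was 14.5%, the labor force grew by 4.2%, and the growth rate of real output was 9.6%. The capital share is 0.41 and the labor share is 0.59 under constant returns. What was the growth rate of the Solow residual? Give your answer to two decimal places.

1.18%

Labor's share = 1 − 0.41 = 0.59.
Physical capital: 0.41 × 14.5 = 5.945 pp.
The labor force: 0.59 × 4.2 = 2.478 pp.
TFP growth = 9.6 − 8.423 = 1.177%.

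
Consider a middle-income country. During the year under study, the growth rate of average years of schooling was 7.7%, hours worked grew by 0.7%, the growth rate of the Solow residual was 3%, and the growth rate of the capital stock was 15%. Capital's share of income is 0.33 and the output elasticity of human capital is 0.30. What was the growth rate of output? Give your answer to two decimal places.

10.52%

Labor's share = 1 − 0.33 − 0.3 = 0.37.
The capital stock: 0.33 × 15 = 4.95 pp.
Average years of schooling: 0.3 × 7.7 = 2.31 pp.
Hours worked: 0.37 × 0.7 = 0.259 pp.
Output growth = 3 + 7.519 = 10.519%.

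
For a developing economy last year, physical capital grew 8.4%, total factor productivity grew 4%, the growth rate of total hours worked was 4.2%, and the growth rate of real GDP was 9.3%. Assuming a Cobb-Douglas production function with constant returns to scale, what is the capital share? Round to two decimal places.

gY = gA + α·gK + (1−α)·gL, so gY − gA − gL = α(gK − gL).
9.3 − 4 − 4.2 = α × (8.4 − 4.2).
1.1 = 4.2 α, so α = 0.2619.

The capital share is 0.26.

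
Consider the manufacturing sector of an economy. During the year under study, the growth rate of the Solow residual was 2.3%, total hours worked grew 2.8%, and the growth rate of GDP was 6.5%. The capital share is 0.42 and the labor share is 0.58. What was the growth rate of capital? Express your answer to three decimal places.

Labor's share = 1 − 0.42 = 0.58.
gY = gA + 0.58×2.8 + 0.42×g.
0.42×g = 6.5 − 2.3 − 1.624 = 2.576.
g = 2.576 / 0.42 = 6.13333%.

6.133%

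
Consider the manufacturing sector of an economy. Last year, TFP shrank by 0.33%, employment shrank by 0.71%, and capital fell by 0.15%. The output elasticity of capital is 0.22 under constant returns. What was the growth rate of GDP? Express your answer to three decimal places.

-0.917%

Labor's share = 1 − 0.22 = 0.78.
Capital: 0.22 × (-0.15) = -0.033 pp.
Employment: 0.78 × (-0.71) = -0.5538 pp.
Output growth = -0.33 + (-0.5868) = -0.9168%.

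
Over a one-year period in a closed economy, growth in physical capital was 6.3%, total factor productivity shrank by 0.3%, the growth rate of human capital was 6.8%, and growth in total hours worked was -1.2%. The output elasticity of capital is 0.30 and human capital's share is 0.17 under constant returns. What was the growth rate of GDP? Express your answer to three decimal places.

Labor's share = 1 − 0.3 − 0.17 = 0.53.
Physical capital: 0.3 × 6.3 = 1.89 pp.
Human capital: 0.17 × 6.8 = 1.156 pp.
Total hours worked: 0.53 × (-1.2) = -0.636 pp.
Output growth = -0.3 + 2.41 = 2.11%.

GDP grew 2.110%.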